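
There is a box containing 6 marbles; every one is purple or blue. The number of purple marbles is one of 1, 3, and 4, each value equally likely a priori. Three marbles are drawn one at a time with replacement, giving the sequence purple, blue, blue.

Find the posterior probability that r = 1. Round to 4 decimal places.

0.3676

For each hypothesis, P(data | H) works out to: P(data | r = 1) = (1/6)(5/6)(5/6) = 25/216; P(data | r = 3) = (3/6)(3/6)(3/6) = 1/8; P(data | r = 4) = (4/6)(2/6)(2/6) = 2/27.
Weighting by the prior gives 1/3 · 25/216 = 25/648, 1/3 · 1/8 = 1/24, 1/3 · 2/27 = 2/81; summing to 17/162.
By Bayes' rule, P(r = 1 | data) = (25/648) / (17/162) = 25/68.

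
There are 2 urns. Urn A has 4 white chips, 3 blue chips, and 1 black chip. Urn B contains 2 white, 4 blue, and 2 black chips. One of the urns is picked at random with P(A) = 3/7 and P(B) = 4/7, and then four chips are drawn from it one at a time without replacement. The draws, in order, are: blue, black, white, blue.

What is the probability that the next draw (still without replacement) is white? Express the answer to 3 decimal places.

0.386

For each hypothesis, P(data | H) works out to: P(data | urn A) = (3/8)(1/7)(4/6)(2/5) = 1/70; P(data | urn B) = (4/8)(2/7)(2/6)(3/5) = 1/35.
The prior-weighted likelihoods are 3/7 · 1/70 = 3/490, 4/7 · 1/35 = 4/245; these sum to 11/490.
Normalising, the posterior is P(urn A | data) = 3/11, P(urn B | data) = 8/11.
Averaging over the posterior, P(white next | data) = (3/4)(3/11) + (1/4)(8/11) = 17/44.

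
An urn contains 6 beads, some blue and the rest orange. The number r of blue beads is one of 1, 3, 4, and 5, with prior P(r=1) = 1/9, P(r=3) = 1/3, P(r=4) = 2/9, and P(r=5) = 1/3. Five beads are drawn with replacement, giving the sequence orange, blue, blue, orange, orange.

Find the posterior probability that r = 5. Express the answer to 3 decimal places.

0.063

Compute the likelihood of the observed sequence for each case: P(data | r = 1) = (5/6)(1/6)(1/6)(5/6)(5/6) = 0.016075; P(data | r = 3) = (3/6)(3/6)(3/6)(3/6)(3/6) = 0.03125; P(data | r = 4) = (2/6)(4/6)(4/6)(2/6)(2/6) = 0.016461; P(data | r = 5) = (1/6)(5/6)(5/6)(1/6)(1/6) = 0.003215.
Multiplying each by its prior: 1/9 · 0.016075 = 0.0017861, 1/3 · 0.03125 = 0.010417, 2/9 · 0.016461 = 0.003658, 1/3 · 0.003215 = 0.0010717; with total 0.016932.
Therefore the posterior P(r = 5 | data) = (0.0010717) / (0.016932) = 0.063291.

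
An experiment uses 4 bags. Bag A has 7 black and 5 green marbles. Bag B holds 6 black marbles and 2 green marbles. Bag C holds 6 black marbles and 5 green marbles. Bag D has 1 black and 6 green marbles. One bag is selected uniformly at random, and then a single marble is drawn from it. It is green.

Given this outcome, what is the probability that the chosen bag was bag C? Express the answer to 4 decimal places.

0.2298

For each hypothesis, P(data | H) works out to: P(data | bag A) = (5/12) = 5/12; P(data | bag B) = (2/8) = 1/4; P(data | bag C) = (5/11) = 5/11; P(data | bag D) = (6/7) = 6/7.
Multiplying each by its prior: 1/4 · 5/12 = 5/48, 1/4 · 1/4 = 1/16, 1/4 · 5/11 = 5/44, 1/4 · 6/7 = 3/14; with total 457/924.
By Bayes' rule, P(bag C | data) = (5/44) / (457/924) = 105/457.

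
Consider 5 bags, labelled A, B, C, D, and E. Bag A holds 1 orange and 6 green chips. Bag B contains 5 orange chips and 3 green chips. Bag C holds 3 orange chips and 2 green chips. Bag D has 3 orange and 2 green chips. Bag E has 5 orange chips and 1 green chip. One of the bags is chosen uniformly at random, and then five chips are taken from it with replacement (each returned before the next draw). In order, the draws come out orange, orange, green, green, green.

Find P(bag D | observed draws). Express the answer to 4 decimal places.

The likelihood of the observed sequence under each hypothesis: P(data | bag A) = (1/7)(1/7)(6/7)(6/7)(6/7) = 0.012852; P(data | bag B) = (5/8)(5/8)(3/8)(3/8)(3/8) = 0.020599; P(data | bag C) = (3/5)(3/5)(2/5)(2/5)(2/5) = 0.02304; P(data | bag D) = (3/5)(3/5)(2/5)(2/5)(2/5) = 0.02304; P(data | bag E) = (5/6)(5/6)(1/6)(1/6)(1/6) = 0.003215.
The prior-weighted likelihoods are 1/5 · 0.012852 = 0.0025704, 1/5 · 0.020599 = 0.0041199, 1/5 · 0.02304 = 0.004608, 1/5 · 0.02304 = 0.004608, 1/5 · 0.003215 = 0.000643; these sum to 0.016549.
By Bayes' rule, P(bag D | data) = (0.004608) / (0.016549) = 0.27844.

0.2784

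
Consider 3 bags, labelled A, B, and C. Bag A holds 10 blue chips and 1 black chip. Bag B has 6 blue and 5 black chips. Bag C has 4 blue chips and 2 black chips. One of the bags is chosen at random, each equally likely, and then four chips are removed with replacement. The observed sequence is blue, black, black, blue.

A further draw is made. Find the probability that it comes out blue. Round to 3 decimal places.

0.617

Compute the likelihood of the observed sequence for each case: P(data | bag A) = (10/11)(1/11)(1/11)(10/11) = 0.0068301; P(data | bag B) = (6/11)(5/11)(5/11)(6/11) = 0.061471; P(data | bag C) = (4/6)(2/6)(2/6)(4/6) = 0.049383.
The prior-weighted likelihoods are 1/3 · 0.0068301 = 0.0022767, 1/3 · 0.061471 = 0.02049, 1/3 · 0.049383 = 0.016461; summing to 0.039228.
Dividing through by the total gives posterior P(bag A | data) = 0.058038, P(bag B | data) = 0.52234, P(bag C | data) = 0.41962.
The predictive probability is P(blue next | data) = (10/11)(0.058038) + (6/11)(0.52234) + (2/3)(0.41962) = 0.61742.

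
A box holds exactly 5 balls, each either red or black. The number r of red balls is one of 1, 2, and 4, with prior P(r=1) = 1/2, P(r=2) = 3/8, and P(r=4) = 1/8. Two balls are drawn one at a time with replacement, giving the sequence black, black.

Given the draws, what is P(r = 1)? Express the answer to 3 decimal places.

0.696

Under each hypothesis, the probability of the observed sequence is: P(data | r = 1) = (4/5)(4/5) = 16/25; P(data | r = 2) = (3/5)(3/5) = 9/25; P(data | r = 4) = (1/5)(1/5) = 1/25.
Multiplying each by its prior: 1/2 · 16/25 = 8/25, 3/8 · 9/25 = 27/200, 1/8 · 1/25 = 1/200; summing to 23/50.
By Bayes' rule, P(r = 1 | data) = (8/25) / (23/50) = 16/23.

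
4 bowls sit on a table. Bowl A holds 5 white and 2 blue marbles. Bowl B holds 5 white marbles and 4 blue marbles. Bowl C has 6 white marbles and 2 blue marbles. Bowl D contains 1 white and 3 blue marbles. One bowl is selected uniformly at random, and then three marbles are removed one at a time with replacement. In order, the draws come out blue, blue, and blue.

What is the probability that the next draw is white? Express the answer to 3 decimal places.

Compute the likelihood of the observed sequence for each case: P(data | bowl A) = (2/7)(2/7)(2/7) = 0.023324; P(data | bowl B) = (4/9)(4/9)(4/9) = 0.087791; P(data | bowl C) = (2/8)(2/8)(2/8) = 0.015625; P(data | bowl D) = (3/4)(3/4)(3/4) = 0.42188.
Multiplying each by its prior: 1/4 · 0.023324 = 0.0058309, 1/4 · 0.087791 = 0.021948, 1/4 · 0.015625 = 0.0039062, 1/4 · 0.42188 = 0.10547; summing to 0.13715.
Normalising, the posterior is P(bowl A | data) = 0.042514, P(bowl B | data) = 0.16002, P(bowl C | data) = 0.028481, P(bowl D | data) = 0.76898.
The predictive probability is P(white next | data) = (5/7)(0.042514) + (5/9)(0.16002) + (3/4)(0.028481) + (1/4)(0.76898) = 0.33288.

0.333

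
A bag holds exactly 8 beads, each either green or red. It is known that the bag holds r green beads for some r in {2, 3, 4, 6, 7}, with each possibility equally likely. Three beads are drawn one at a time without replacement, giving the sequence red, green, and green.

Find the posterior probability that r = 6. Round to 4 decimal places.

The likelihood of the observed sequence under each hypothesis: P(data | r = 2) = (6/8)(2/7)(1/6) = 1/28; P(data | r = 3) = (5/8)(3/7)(2/6) = 5/56; P(data | r = 4) = (4/8)(4/7)(3/6) = 1/7; P(data | r = 6) = (2/8)(6/7)(5/6) = 5/28; P(data | r = 7) = (1/8)(7/7)(6/6) = 1/8.
Multiplying each by its prior: 1/5 · 1/28 = 1/140, 1/5 · 5/56 = 1/56, 1/5 · 1/7 = 1/35, 1/5 · 5/28 = 1/28, 1/5 · 1/8 = 1/40; with total 4/35.
By Bayes' rule, P(r = 6 | data) = (1/28) / (4/35) = 5/16.

0.3125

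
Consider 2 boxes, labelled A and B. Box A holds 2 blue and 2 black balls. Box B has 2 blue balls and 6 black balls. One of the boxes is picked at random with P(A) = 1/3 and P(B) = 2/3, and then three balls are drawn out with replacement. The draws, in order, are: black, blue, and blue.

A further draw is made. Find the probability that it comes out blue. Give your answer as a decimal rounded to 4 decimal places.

The likelihood of the observed sequence under each hypothesis: P(data | box A) = (2/4)(2/4)(2/4) = 1/8; P(data | box B) = (6/8)(2/8)(2/8) = 3/64.
Multiplying each by its prior: 1/3 · 1/8 = 1/24, 2/3 · 3/64 = 1/32; with total 7/96.
Normalising, the posterior is P(box A | data) = 4/7, P(box B | data) = 3/7.
The predictive probability is P(blue next | data) = (1/2)(4/7) + (1/4)(3/7) = 11/28.

0.3929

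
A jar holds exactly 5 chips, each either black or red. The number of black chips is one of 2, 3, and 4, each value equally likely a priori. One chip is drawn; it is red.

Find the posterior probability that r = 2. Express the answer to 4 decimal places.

0.5000

Compute the likelihood of this draw for each case: P(data | r = 2) = (3/5) = 3/5; P(data | r = 3) = (2/5) = 2/5; P(data | r = 4) = (1/5) = 1/5.
Multiplying each by its prior: 1/3 · 3/5 = 1/5, 1/3 · 2/5 = 2/15, 1/3 · 1/5 = 1/15; these sum to 2/5.
So P(r = 2 | data) = (1/5) / (2/5) = 1/2.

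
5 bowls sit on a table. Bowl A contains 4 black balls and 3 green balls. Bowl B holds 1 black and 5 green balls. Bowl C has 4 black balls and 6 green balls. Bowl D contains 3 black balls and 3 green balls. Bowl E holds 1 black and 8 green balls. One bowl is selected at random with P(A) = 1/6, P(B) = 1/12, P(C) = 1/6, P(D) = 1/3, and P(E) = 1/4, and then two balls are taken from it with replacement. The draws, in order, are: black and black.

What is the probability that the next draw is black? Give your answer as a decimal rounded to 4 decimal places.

The likelihood of the observed sequence under each hypothesis: P(data | bowl A) = (4/7)(4/7) = 0.32653; P(data | bowl B) = (1/6)(1/6) = 0.027778; P(data | bowl C) = (4/10)(4/10) = 0.16; P(data | bowl D) = (3/6)(3/6) = 0.25; P(data | bowl E) = (1/9)(1/9) = 0.012346.
Multiplying each by its prior: 1/6 · 0.32653 = 0.054422, 1/12 · 0.027778 = 0.0023148, 1/6 · 0.16 = 0.026667, 1/3 · 0.25 = 0.083333, 1/4 · 0.012346 = 0.0030864; with total 0.16982.
Normalising, the posterior is P(bowl A | data) = 0.32046, P(bowl B | data) = 0.013631, P(bowl C | data) = 0.15703, P(bowl D | data) = 0.49071, P(bowl E | data) = 0.018174.
The predictive probability is P(black next | data) = (4/7)(0.32046) + (1/6)(0.013631) + (2/5)(0.15703) + (1/2)(0.49071) + (1/9)(0.018174) = 0.49558.

0.4956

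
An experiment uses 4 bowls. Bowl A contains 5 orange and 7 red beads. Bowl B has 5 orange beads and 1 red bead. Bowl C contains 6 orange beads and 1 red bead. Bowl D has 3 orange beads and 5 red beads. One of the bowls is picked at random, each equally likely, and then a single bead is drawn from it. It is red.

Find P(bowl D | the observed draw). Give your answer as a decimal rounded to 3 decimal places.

0.412

Compute the likelihood of this draw for each case: P(data | bowl A) = (7/12) = 7/12; P(data | bowl B) = (1/6) = 1/6; P(data | bowl C) = (1/7) = 1/7; P(data | bowl D) = (5/8) = 5/8.
Weighting by the prior gives 1/4 · 7/12 = 7/48, 1/4 · 1/6 = 1/24, 1/4 · 1/7 = 1/28, 1/4 · 5/8 = 5/32; these sum to 85/224.
Hence P(bowl D | data) = (5/32) / (85/224) = 7/17.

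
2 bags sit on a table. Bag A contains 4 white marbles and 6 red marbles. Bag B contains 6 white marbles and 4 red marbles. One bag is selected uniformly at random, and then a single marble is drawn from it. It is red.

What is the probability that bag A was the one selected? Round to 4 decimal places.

Compute the likelihood of this draw for each case: P(data | bag A) = (6/10) = 3/5; P(data | bag B) = (4/10) = 2/5.
Multiplying each by its prior: 1/2 · 3/5 = 3/10, 1/2 · 2/5 = 1/5; these sum to 1/2.
Hence P(bag A | data) = (3/10) / (1/2) = 3/5.

0.6000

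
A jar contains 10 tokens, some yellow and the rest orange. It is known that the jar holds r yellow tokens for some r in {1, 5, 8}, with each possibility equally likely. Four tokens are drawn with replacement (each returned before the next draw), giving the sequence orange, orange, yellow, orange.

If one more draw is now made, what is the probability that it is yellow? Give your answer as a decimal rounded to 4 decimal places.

0.3079

Under each hypothesis, the probability of the observed sequence is: P(data | r = 1) = (9/10)(9/10)(1/10)(9/10) = 0.0729; P(data | r = 5) = (5/10)(5/10)(5/10)(5/10) = 0.0625; P(data | r = 8) = (2/10)(2/10)(8/10)(2/10) = 0.0064.
The prior-weighted likelihoods are 1/3 · 0.0729 = 0.0243, 1/3 · 0.0625 = 0.020833, 1/3 · 0.0064 = 0.0021333; with total 0.047267.
The posterior is then P(r = 1 | data) = 0.5141, P(r = 5 | data) = 0.44076, P(r = 8 | data) = 0.045134.
So P(yellow next | data) = Σ P(yellow next | H) P(H | data) = (1/10)(0.5141) + (1/2)(0.44076) + (4/5)(0.045134) = 0.3079.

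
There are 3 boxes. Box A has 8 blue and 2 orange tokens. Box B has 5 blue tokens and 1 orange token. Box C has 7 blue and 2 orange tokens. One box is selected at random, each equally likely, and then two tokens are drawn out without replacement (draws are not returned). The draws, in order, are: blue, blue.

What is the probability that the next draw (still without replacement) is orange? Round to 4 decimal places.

0.2611

For each hypothesis, P(data | H) works out to: P(data | box A) = (8/10)(7/9) = 28/45; P(data | box B) = (5/6)(4/5) = 2/3; P(data | box C) = (7/9)(6/8) = 7/12.
The prior-weighted likelihoods are 1/3 · 28/45 = 28/135, 1/3 · 2/3 = 2/9, 1/3 · 7/12 = 7/36; summing to 337/540.
Dividing through by the total gives posterior P(box A | data) = 112/337, P(box B | data) = 120/337, P(box C | data) = 105/337.
So P(orange next | data) = Σ P(orange next | H) P(H | data) = (1/4)(112/337) + (1/4)(120/337) + (2/7)(105/337) = 88/337.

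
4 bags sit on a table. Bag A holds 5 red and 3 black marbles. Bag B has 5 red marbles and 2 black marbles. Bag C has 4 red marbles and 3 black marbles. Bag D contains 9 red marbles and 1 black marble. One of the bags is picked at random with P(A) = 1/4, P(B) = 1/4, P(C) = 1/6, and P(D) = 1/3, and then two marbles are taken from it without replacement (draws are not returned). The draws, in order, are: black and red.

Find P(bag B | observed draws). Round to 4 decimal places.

0.2869

The likelihood of the observed sequence under each hypothesis: P(data | bag A) = (3/8)(5/7) = 0.26786; P(data | bag B) = (2/7)(5/6) = 0.2381; P(data | bag C) = (3/7)(4/6) = 0.28571; P(data | bag D) = (1/10)(9/9) = 0.1.
The prior-weighted likelihoods are 1/4 · 0.26786 = 0.066964, 1/4 · 0.2381 = 0.059524, 1/6 · 0.28571 = 0.047619, 1/3 · 0.1 = 0.033333; these sum to 0.20744.
Hence P(bag B | data) = (0.059524) / (0.20744) = 0.28694.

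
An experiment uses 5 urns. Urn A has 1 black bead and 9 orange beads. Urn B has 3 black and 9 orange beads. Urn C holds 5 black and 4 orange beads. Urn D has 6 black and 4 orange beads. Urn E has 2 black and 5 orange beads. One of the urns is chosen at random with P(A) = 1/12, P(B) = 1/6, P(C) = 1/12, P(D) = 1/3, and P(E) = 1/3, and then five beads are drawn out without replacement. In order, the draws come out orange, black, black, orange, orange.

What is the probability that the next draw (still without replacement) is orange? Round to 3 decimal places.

The likelihood of the observed sequence under each hypothesis: P(data | urn A) = (9/10)(1/9)(0/8) = 0; P(data | urn B) = (9/12)(3/11)(2/10)(8/9)(7/8) = 0.031818; P(data | urn C) = (4/9)(5/8)(4/7)(3/6)(2/5) = 0.031746; P(data | urn D) = (4/10)(6/9)(5/8)(3/7)(2/6) = 0.02381; P(data | urn E) = (5/7)(2/6)(1/5)(4/4)(3/3) = 0.047619.
Weighting by the prior gives 1/12 · 0 = 0, 1/6 · 0.031818 = 0.005303, 1/12 · 0.031746 = 0.0026455, 1/3 · 0.02381 = 0.0079365, 1/3 · 0.047619 = 0.015873; these sum to 0.031758.
Normalising, the posterior is P(urn A | data) = 0, P(urn B | data) = 0.16698, P(urn C | data) = 0.083302, P(urn D | data) = 0.24991, P(urn E | data) = 0.49981.
The predictive probability is P(orange next | data) = (6/7)(0.16698) + (1/4)(0.083302) + (1/5)(0.24991) + (1)(0.49981) = 0.71374.

0.714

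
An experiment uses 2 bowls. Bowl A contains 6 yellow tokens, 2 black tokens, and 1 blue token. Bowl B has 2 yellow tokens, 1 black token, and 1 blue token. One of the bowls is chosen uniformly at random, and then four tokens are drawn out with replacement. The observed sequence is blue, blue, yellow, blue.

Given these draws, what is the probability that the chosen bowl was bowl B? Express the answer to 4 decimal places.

The likelihood of the observed sequence under each hypothesis: P(data | bowl A) = (1/9)(1/9)(6/9)(1/9) = 0.00091449; P(data | bowl B) = (1/4)(1/4)(2/4)(1/4) = 0.0078125.
The prior-weighted likelihoods are 1/2 · 0.00091449 = 0.00045725, 1/2 · 0.0078125 = 0.0039062; these sum to 0.0043635.
Therefore the posterior P(bowl B | data) = (0.0039062) / (0.0043635) = 0.89521.

0.8952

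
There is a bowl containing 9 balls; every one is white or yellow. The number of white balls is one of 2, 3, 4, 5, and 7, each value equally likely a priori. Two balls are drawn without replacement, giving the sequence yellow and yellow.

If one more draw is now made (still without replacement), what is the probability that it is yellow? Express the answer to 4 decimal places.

Compute the likelihood of the observed sequence for each case: P(data | r = 2) = (7/9)(6/8) = 7/12; P(data | r = 3) = (6/9)(5/8) = 5/12; P(data | r = 4) = (5/9)(4/8) = 5/18; P(data | r = 5) = (4/9)(3/8) = 1/6; P(data | r = 7) = (2/9)(1/8) = 1/36.
Multiplying each by its prior: 1/5 · 7/12 = 7/60, 1/5 · 5/12 = 1/12, 1/5 · 5/18 = 1/18, 1/5 · 1/6 = 1/30, 1/5 · 1/36 = 1/180; these sum to 53/180.
Dividing through by the total gives posterior P(r = 2 | data) = 21/53, P(r = 3 | data) = 15/53, P(r = 4 | data) = 10/53, P(r = 5 | data) = 6/53, P(r = 7 | data) = 1/53.
Averaging over the posterior, P(yellow next | data) = (5/7)(21/53) + (4/7)(15/53) + (3/7)(10/53) + (2/7)(6/53) + (0)(1/53) = 207/371.

0.5580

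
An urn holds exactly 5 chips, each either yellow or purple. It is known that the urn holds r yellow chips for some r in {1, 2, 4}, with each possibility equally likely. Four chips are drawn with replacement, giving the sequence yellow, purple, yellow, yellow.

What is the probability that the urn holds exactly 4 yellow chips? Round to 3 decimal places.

The likelihood of the observed sequence under each hypothesis: P(data | r = 1) = (1/5)(4/5)(1/5)(1/5) = 0.0064; P(data | r = 2) = (2/5)(3/5)(2/5)(2/5) = 0.0384; P(data | r = 4) = (4/5)(1/5)(4/5)(4/5) = 0.1024.
The prior-weighted likelihoods are 1/3 · 0.0064 = 0.0021333, 1/3 · 0.0384 = 0.0128, 1/3 · 0.1024 = 0.034133; summing to 0.049067.
By Bayes' rule, P(r = 4 | data) = (0.034133) / (0.049067) = 0.69565.

0.696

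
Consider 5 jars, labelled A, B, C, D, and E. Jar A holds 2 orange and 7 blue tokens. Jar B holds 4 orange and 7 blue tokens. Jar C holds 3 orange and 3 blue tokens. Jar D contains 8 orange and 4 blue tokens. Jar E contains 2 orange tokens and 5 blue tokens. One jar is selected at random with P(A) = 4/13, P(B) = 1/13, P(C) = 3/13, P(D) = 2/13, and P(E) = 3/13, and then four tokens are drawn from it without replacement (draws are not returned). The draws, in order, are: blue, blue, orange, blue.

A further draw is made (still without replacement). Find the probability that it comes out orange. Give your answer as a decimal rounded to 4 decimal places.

Under each hypothesis, the probability of the observed sequence is: P(data | jar A) = (7/9)(6/8)(2/7)(5/6) = 0.13889; P(data | jar B) = (7/11)(6/10)(4/9)(5/8) = 0.10606; P(data | jar C) = (3/6)(2/5)(3/4)(1/3) = 0.05; P(data | jar D) = (4/12)(3/11)(8/10)(2/9) = 0.016162; P(data | jar E) = (5/7)(4/6)(2/5)(3/4) = 0.14286.
Multiplying each by its prior: 4/13 · 0.13889 = 0.042735, 1/13 · 0.10606 = 0.0081585, 3/13 · 0.05 = 0.011538, 2/13 · 0.016162 = 0.0024864, 3/13 · 0.14286 = 0.032967; summing to 0.097885.
Normalising, the posterior is P(jar A | data) = 0.43658, P(jar B | data) = 0.083348, P(jar C | data) = 0.11788, P(jar D | data) = 0.025401, P(jar E | data) = 0.33679.
So P(orange next | data) = Σ P(orange next | H) P(H | data) = (1/5)(0.43658) + (3/7)(0.083348) + (1)(0.11788) + (7/8)(0.025401) + (1/3)(0.33679) = 0.3754.

0.3754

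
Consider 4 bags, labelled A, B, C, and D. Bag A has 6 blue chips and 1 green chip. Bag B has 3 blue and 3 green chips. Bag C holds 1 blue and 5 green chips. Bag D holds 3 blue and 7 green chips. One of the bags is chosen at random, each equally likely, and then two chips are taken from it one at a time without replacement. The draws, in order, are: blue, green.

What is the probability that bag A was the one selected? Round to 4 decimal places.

0.1695

Compute the likelihood of the observed sequence for each case: P(data | bag A) = (6/7)(1/6) = 1/7; P(data | bag B) = (3/6)(3/5) = 3/10; P(data | bag C) = (1/6)(5/5) = 1/6; P(data | bag D) = (3/10)(7/9) = 7/30.
Weighting by the prior gives 1/4 · 1/7 = 1/28, 1/4 · 3/10 = 3/40, 1/4 · 1/6 = 1/24, 1/4 · 7/30 = 7/120; these sum to 59/280.
So P(bag A | data) = (1/28) / (59/280) = 10/59.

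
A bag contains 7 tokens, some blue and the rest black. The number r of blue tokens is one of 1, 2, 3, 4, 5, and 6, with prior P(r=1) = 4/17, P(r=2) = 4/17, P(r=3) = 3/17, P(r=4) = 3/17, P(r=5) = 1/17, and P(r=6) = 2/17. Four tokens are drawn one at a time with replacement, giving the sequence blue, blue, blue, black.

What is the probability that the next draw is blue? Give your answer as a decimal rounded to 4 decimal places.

0.6036

Under each hypothesis, the probability of the observed sequence is: P(data | r = 1) = (1/7)(1/7)(1/7)(6/7) = 0.002499; P(data | r = 2) = (2/7)(2/7)(2/7)(5/7) = 0.01666; P(data | r = 3) = (3/7)(3/7)(3/7)(4/7) = 0.044981; P(data | r = 4) = (4/7)(4/7)(4/7)(3/7) = 0.079967; P(data | r = 5) = (5/7)(5/7)(5/7)(2/7) = 0.10412; P(data | r = 6) = (6/7)(6/7)(6/7)(1/7) = 0.089963.
Weighting by the prior gives 4/17 · 0.002499 = 0.00058799, 4/17 · 0.01666 = 0.0039199, 3/17 · 0.044981 = 0.0079379, 3/17 · 0.079967 = 0.014112, 1/17 · 0.10412 = 0.0061249, 2/17 · 0.089963 = 0.010584; summing to 0.043266.
Normalising, the posterior is P(r = 1 | data) = 0.01359, P(r = 2 | data) = 0.0906, P(r = 3 | data) = 0.18347, P(r = 4 | data) = 0.32616, P(r = 5 | data) = 0.14156, P(r = 6 | data) = 0.24462.
So P(blue next | data) = Σ P(blue next | H) P(H | data) = (1/7)(0.01359) + (2/7)(0.0906) + (3/7)(0.18347) + (4/7)(0.32616) + (5/7)(0.14156) + (6/7)(0.24462) = 0.60362.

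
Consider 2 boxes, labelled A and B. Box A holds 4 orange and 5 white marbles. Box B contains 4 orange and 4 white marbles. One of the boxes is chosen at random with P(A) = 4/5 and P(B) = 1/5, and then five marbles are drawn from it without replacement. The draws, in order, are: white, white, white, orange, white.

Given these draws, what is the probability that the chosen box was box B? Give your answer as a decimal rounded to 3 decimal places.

Under each hypothesis, the probability of the observed sequence is: P(data | box A) = (5/9)(4/8)(3/7)(4/6)(2/5) = 0.031746; P(data | box B) = (4/8)(3/7)(2/6)(4/5)(1/4) = 0.014286.
Multiplying each by its prior: 4/5 · 0.031746 = 0.025397, 1/5 · 0.014286 = 0.0028571; with total 0.028254.
By Bayes' rule, P(box B | data) = (0.0028571) / (0.028254) = 0.10112.

0.101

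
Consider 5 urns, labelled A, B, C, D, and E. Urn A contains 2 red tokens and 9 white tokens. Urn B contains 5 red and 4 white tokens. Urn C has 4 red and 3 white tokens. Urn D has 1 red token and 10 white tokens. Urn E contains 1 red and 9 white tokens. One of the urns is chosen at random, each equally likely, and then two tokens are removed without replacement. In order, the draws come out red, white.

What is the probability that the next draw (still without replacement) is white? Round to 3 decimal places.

0.621

For each hypothesis, P(data | H) works out to: P(data | urn A) = (2/11)(9/10) = 0.16364; P(data | urn B) = (5/9)(4/8) = 0.27778; P(data | urn C) = (4/7)(3/6) = 0.28571; P(data | urn D) = (1/11)(10/10) = 0.090909; P(data | urn E) = (1/10)(9/9) = 0.1.
Multiplying each by its prior: 1/5 · 0.16364 = 0.032727, 1/5 · 0.27778 = 0.055556, 1/5 · 0.28571 = 0.057143, 1/5 · 0.090909 = 0.018182, 1/5 · 0.1 = 0.02; these sum to 0.18361.
Dividing through by the total gives posterior P(urn A | data) = 0.17825, P(urn B | data) = 0.30258, P(urn C | data) = 0.31122, P(urn D | data) = 0.099025, P(urn E | data) = 0.10893.
The predictive probability is P(white next | data) = (8/9)(0.17825) + (3/7)(0.30258) + (2/5)(0.31122) + (1)(0.099025) + (1)(0.10893) = 0.62056.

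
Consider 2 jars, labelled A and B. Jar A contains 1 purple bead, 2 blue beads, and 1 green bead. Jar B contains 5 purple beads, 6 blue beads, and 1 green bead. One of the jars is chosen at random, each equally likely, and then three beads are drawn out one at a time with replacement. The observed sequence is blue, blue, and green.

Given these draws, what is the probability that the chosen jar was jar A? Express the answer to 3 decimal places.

0.750

For each hypothesis, P(data | H) works out to: P(data | jar A) = (2/4)(2/4)(1/4) = 1/16; P(data | jar B) = (6/12)(6/12)(1/12) = 1/48.
Multiplying each by its prior: 1/2 · 1/16 = 1/32, 1/2 · 1/48 = 1/96; summing to 1/24.
Hence P(jar A | data) = (1/32) / (1/24) = 3/4.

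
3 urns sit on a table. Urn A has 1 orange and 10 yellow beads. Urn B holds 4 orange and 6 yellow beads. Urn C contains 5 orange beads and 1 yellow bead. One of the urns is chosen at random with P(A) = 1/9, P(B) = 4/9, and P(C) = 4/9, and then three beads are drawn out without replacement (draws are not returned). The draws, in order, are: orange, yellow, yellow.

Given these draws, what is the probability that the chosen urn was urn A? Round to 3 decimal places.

The likelihood of the observed sequence under each hypothesis: P(data | urn A) = (1/11)(10/10)(9/9) = 1/11; P(data | urn B) = (4/10)(6/9)(5/8) = 1/6; P(data | urn C) = (5/6)(1/5)(0/4) = 0.
Multiplying each by its prior: 1/9 · 1/11 = 1/99, 4/9 · 1/6 = 2/27, 4/9 · 0 = 0; these sum to 25/297.
Therefore the posterior P(urn A | data) = (1/99) / (25/297) = 3/25.

0.120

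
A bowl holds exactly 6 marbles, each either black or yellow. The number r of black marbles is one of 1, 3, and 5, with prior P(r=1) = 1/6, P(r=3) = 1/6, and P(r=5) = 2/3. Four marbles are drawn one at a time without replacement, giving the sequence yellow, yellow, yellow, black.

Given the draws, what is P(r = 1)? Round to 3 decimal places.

Compute the likelihood of the observed sequence for each case: P(data | r = 1) = (5/6)(4/5)(3/4)(1/3) = 1/6; P(data | r = 3) = (3/6)(2/5)(1/4)(3/3) = 1/20; P(data | r = 5) = (1/6)(0/5) = 0.
Multiplying each by its prior: 1/6 · 1/6 = 1/36, 1/6 · 1/20 = 1/120, 2/3 · 0 = 0; with total 13/360.
By Bayes' rule, P(r = 1 | data) = (1/36) / (13/360) = 10/13.

0.769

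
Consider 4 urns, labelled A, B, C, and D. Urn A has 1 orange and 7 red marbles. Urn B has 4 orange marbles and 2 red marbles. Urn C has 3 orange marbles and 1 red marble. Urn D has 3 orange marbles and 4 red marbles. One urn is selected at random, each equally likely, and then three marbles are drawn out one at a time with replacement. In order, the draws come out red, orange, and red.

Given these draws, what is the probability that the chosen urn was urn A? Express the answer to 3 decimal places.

0.268

Under each hypothesis, the probability of the observed sequence is: P(data | urn A) = (7/8)(1/8)(7/8) = 0.095703; P(data | urn B) = (2/6)(4/6)(2/6) = 0.074074; P(data | urn C) = (1/4)(3/4)(1/4) = 0.046875; P(data | urn D) = (4/7)(3/7)(4/7) = 0.13994.
The prior-weighted likelihoods are 1/4 · 0.095703 = 0.023926, 1/4 · 0.074074 = 0.018519, 1/4 · 0.046875 = 0.011719, 1/4 · 0.13994 = 0.034985; summing to 0.089148.
Hence P(urn A | data) = (0.023926) / (0.089148) = 0.26838.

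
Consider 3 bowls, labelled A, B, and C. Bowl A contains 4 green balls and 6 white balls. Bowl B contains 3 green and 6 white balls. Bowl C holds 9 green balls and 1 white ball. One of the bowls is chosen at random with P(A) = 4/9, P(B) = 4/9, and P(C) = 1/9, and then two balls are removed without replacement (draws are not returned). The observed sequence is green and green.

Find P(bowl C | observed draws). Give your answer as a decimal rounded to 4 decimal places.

Under each hypothesis, the probability of the observed sequence is: P(data | bowl A) = (4/10)(3/9) = 2/15; P(data | bowl B) = (3/9)(2/8) = 1/12; P(data | bowl C) = (9/10)(8/9) = 4/5.
Weighting by the prior gives 4/9 · 2/15 = 8/135, 4/9 · 1/12 = 1/27, 1/9 · 4/5 = 4/45; with total 5/27.
Therefore the posterior P(bowl C | data) = (4/45) / (5/27) = 12/25.

0.4800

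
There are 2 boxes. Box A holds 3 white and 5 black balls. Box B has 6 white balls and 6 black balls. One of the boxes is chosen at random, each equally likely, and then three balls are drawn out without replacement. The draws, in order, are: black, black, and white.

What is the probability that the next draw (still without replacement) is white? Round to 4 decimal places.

Under each hypothesis, the probability of the observed sequence is: P(data | box A) = (5/8)(4/7)(3/6) = 5/28; P(data | box B) = (6/12)(5/11)(6/10) = 3/22.
Weighting by the prior gives 1/2 · 5/28 = 5/56, 1/2 · 3/22 = 3/44; these sum to 97/616.
The posterior is then P(box A | data) = 55/97, P(box B | data) = 42/97.
The predictive probability is P(white next | data) = (2/5)(55/97) + (5/9)(42/97) = 136/291.

0.4674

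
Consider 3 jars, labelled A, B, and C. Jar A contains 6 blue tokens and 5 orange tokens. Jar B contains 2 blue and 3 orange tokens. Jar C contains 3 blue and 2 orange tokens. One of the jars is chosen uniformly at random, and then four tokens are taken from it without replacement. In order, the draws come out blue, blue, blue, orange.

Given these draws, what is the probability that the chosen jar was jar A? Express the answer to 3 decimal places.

0.431

For each hypothesis, P(data | H) works out to: P(data | jar A) = (6/11)(5/10)(4/9)(5/8) = 5/66; P(data | jar B) = (2/5)(1/4)(0/3) = 0; P(data | jar C) = (3/5)(2/4)(1/3)(2/2) = 1/10.
The prior-weighted likelihoods are 1/3 · 5/66 = 5/198, 1/3 · 0 = 0, 1/3 · 1/10 = 1/30; these sum to 29/495.
So P(jar A | data) = (5/198) / (29/495) = 25/58.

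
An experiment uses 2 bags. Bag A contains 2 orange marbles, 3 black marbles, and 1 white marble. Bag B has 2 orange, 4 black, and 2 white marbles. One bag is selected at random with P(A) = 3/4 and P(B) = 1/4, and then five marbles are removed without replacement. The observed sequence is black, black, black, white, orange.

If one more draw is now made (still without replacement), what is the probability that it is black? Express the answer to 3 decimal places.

The likelihood of the observed sequence under each hypothesis: P(data | bag A) = (3/6)(2/5)(1/4)(1/3)(2/2) = 1/60; P(data | bag B) = (4/8)(3/7)(2/6)(2/5)(2/4) = 1/70.
Multiplying each by its prior: 3/4 · 1/60 = 1/80, 1/4 · 1/70 = 1/280; summing to 9/560.
The posterior is then P(bag A | data) = 7/9, P(bag B | data) = 2/9.
Averaging over the posterior, P(black next | data) = (0)(7/9) + (1/3)(2/9) = 2/27.

0.074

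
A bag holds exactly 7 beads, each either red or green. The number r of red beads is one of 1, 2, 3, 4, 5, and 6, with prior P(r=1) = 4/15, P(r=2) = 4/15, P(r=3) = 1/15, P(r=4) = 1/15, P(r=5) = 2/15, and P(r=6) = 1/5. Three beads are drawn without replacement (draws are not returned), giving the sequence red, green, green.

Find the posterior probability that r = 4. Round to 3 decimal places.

For each hypothesis, P(data | H) works out to: P(data | r = 1) = (1/7)(6/6)(5/5) = 1/7; P(data | r = 2) = (2/7)(5/6)(4/5) = 4/21; P(data | r = 3) = (3/7)(4/6)(3/5) = 6/35; P(data | r = 4) = (4/7)(3/6)(2/5) = 4/35; P(data | r = 5) = (5/7)(2/6)(1/5) = 1/21; P(data | r = 6) = (6/7)(1/6)(0/5) = 0.
Multiplying each by its prior: 4/15 · 1/7 = 4/105, 4/15 · 4/21 = 16/315, 1/15 · 6/35 = 2/175, 1/15 · 4/35 = 4/525, 2/15 · 1/21 = 2/315, 1/5 · 0 = 0; these sum to 4/35.
Hence P(r = 4 | data) = (4/525) / (4/35) = 1/15.

0.067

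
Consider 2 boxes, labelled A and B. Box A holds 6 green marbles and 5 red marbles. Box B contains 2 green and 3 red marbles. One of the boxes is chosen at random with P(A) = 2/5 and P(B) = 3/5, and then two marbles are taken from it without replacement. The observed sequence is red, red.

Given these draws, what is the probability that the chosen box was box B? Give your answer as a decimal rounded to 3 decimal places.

Compute the likelihood of the observed sequence for each case: P(data | box A) = (5/11)(4/10) = 2/11; P(data | box B) = (3/5)(2/4) = 3/10.
Multiplying each by its prior: 2/5 · 2/11 = 4/55, 3/5 · 3/10 = 9/50; these sum to 139/550.
Therefore the posterior P(box B | data) = (9/50) / (139/550) = 99/139.

0.712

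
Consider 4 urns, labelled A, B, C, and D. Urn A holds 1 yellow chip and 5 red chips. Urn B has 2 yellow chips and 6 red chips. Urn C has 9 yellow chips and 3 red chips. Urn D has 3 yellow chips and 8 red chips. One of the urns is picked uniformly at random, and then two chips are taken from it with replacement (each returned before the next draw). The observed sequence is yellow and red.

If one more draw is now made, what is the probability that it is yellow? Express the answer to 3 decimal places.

Under each hypothesis, the probability of the observed sequence is: P(data | urn A) = (1/6)(5/6) = 0.13889; P(data | urn B) = (2/8)(6/8) = 0.1875; P(data | urn C) = (9/12)(3/12) = 0.1875; P(data | urn D) = (3/11)(8/11) = 0.19835.
The prior-weighted likelihoods are 1/4 · 0.13889 = 0.034722, 1/4 · 0.1875 = 0.046875, 1/4 · 0.1875 = 0.046875, 1/4 · 0.19835 = 0.049587; these sum to 0.17806.
The posterior is then P(urn A | data) = 0.195, P(urn B | data) = 0.26326, P(urn C | data) = 0.26326, P(urn D | data) = 0.27849.
Averaging over the posterior, P(yellow next | data) = (1/6)(0.195) + (1/4)(0.26326) + (3/4)(0.26326) + (3/11)(0.27849) = 0.37171.

0.372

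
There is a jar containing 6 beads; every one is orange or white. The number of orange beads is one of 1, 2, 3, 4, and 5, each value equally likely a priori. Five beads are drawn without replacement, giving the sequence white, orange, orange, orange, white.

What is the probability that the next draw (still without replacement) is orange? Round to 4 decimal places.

For each hypothesis, P(data | H) works out to: P(data | r = 1) = (5/6)(1/5)(0/4) = 0; P(data | r = 2) = (4/6)(2/5)(1/4)(0/3) = 0; P(data | r = 3) = (3/6)(3/5)(2/4)(1/3)(2/2) = 1/20; P(data | r = 4) = (2/6)(4/5)(3/4)(2/3)(1/2) = 1/15; P(data | r = 5) = (1/6)(5/5)(4/4)(3/3)(0/2) = 0.
The prior-weighted likelihoods are 1/5 · 0 = 0, 1/5 · 0 = 0, 1/5 · 1/20 = 1/100, 1/5 · 1/15 = 1/75, 1/5 · 0 = 0; summing to 7/300.
The posterior is then P(r = 1 | data) = 0, P(r = 2 | data) = 0, P(r = 3 | data) = 3/7, P(r = 4 | data) = 4/7, P(r = 5 | data) = 0.
The predictive probability is P(orange next | data) = (0)(3/7) + (1)(4/7) = 4/7.

0.5714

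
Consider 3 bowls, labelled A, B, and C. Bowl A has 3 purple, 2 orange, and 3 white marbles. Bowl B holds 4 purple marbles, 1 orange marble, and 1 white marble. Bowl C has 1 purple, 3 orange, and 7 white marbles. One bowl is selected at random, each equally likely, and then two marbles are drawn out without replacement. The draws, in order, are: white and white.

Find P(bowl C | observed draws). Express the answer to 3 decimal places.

0.781

Under each hypothesis, the probability of the observed sequence is: P(data | bowl A) = (3/8)(2/7) = 0.10714; P(data | bowl B) = (1/6)(0/5) = 0; P(data | bowl C) = (7/11)(6/10) = 0.38182.
Weighting by the prior gives 1/3 · 0.10714 = 0.035714, 1/3 · 0 = 0, 1/3 · 0.38182 = 0.12727; these sum to 0.16299.
Therefore the posterior P(bowl C | data) = (0.12727) / (0.16299) = 0.78088.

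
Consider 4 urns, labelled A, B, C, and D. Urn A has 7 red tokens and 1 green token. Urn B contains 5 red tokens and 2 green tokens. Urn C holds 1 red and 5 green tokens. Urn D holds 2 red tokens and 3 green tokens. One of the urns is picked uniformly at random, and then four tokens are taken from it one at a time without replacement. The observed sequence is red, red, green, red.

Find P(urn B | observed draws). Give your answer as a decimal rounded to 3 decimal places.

The likelihood of the observed sequence under each hypothesis: P(data | urn A) = (7/8)(6/7)(1/6)(5/5) = 1/8; P(data | urn B) = (5/7)(4/6)(2/5)(3/4) = 1/7; P(data | urn C) = (1/6)(0/5) = 0; P(data | urn D) = (2/5)(1/4)(3/3)(0/2) = 0.
Weighting by the prior gives 1/4 · 1/8 = 1/32, 1/4 · 1/7 = 1/28, 1/4 · 0 = 0, 1/4 · 0 = 0; these sum to 15/224.
Therefore the posterior P(urn B | data) = (1/28) / (15/224) = 8/15.

0.533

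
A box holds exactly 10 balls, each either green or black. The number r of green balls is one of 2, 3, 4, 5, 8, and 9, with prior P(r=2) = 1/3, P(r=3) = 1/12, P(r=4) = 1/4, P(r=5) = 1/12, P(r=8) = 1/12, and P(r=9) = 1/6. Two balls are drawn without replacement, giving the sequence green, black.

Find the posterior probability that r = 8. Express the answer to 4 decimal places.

Under each hypothesis, the probability of the observed sequence is: P(data | r = 2) = (2/10)(8/9) = 8/45; P(data | r = 3) = (3/10)(7/9) = 7/30; P(data | r = 4) = (4/10)(6/9) = 4/15; P(data | r = 5) = (5/10)(5/9) = 5/18; P(data | r = 8) = (8/10)(2/9) = 8/45; P(data | r = 9) = (9/10)(1/9) = 1/10.
Weighting by the prior gives 1/3 · 8/45 = 8/135, 1/12 · 7/30 = 7/360, 1/4 · 4/15 = 1/15, 1/12 · 5/18 = 5/216, 1/12 · 8/45 = 2/135, 1/6 · 1/10 = 1/60; summing to 1/5.
Hence P(r = 8 | data) = (2/135) / (1/5) = 2/27.

0.0741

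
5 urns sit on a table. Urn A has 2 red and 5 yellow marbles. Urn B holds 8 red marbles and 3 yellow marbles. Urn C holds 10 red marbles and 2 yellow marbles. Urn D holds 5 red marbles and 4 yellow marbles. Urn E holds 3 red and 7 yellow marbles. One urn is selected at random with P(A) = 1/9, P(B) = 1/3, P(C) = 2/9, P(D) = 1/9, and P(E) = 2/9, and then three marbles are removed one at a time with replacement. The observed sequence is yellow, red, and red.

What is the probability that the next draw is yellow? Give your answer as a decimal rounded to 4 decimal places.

0.3525

The likelihood of the observed sequence under each hypothesis: P(data | urn A) = (5/7)(2/7)(2/7) = 0.058309; P(data | urn B) = (3/11)(8/11)(8/11) = 0.14425; P(data | urn C) = (2/12)(10/12)(10/12) = 0.11574; P(data | urn D) = (4/9)(5/9)(5/9) = 0.13717; P(data | urn E) = (7/10)(3/10)(3/10) = 0.063.
The prior-weighted likelihoods are 1/9 · 0.058309 = 0.0064788, 1/3 · 0.14425 = 0.048084, 2/9 · 0.11574 = 0.02572, 1/9 · 0.13717 = 0.015242, 2/9 · 0.063 = 0.014; these sum to 0.10952.
Normalising, the posterior is P(urn A | data) = 0.059154, P(urn B | data) = 0.43903, P(urn C | data) = 0.23483, P(urn D | data) = 0.13916, P(urn E | data) = 0.12783.
Averaging over the posterior, P(yellow next | data) = (5/7)(0.059154) + (3/11)(0.43903) + (1/6)(0.23483) + (4/9)(0.13916) + (7/10)(0.12783) = 0.35245.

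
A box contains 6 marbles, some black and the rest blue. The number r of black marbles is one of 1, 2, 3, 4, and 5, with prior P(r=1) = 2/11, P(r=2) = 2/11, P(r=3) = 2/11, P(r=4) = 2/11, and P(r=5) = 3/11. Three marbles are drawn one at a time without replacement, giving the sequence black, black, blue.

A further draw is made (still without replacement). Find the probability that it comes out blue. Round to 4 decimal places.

0.3500

Compute the likelihood of the observed sequence for each case: P(data | r = 1) = (1/6)(0/5) = 0; P(data | r = 2) = (2/6)(1/5)(4/4) = 1/15; P(data | r = 3) = (3/6)(2/5)(3/4) = 3/20; P(data | r = 4) = (4/6)(3/5)(2/4) = 1/5; P(data | r = 5) = (5/6)(4/5)(1/4) = 1/6.
Weighting by the prior gives 2/11 · 0 = 0, 2/11 · 1/15 = 2/165, 2/11 · 3/20 = 3/110, 2/11 · 1/5 = 2/55, 3/11 · 1/6 = 1/22; summing to 4/33.
The posterior is then P(r = 1 | data) = 0, P(r = 2 | data) = 1/10, P(r = 3 | data) = 9/40, P(r = 4 | data) = 3/10, P(r = 5 | data) = 3/8.
So P(blue next | data) = Σ P(blue next | H) P(H | data) = (1)(1/10) + (2/3)(9/40) + (1/3)(3/10) + (0)(3/8) = 7/20.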